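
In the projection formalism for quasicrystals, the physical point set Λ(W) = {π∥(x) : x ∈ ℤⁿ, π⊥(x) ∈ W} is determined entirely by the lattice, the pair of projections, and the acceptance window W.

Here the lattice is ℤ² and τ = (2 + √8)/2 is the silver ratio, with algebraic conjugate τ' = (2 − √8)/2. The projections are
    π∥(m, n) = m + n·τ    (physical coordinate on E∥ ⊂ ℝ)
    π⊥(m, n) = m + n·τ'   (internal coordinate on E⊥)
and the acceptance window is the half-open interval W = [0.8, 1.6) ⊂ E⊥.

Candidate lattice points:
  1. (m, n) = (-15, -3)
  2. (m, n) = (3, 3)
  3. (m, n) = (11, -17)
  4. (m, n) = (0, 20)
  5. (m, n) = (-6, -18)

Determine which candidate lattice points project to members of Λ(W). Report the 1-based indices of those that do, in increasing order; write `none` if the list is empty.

τ' = (2−√8)/2 ≈ -0.414214.
#1 (-15,-3): internal coord -15 + (-3)·τ' = -13.757359; -13.757359 ∉ [0.8, 1.6) → out
#2 (3,3): internal coord 3 + (3)·τ' = +1.757359; +1.757359 ∉ [0.8, 1.6) → out
#3 (11,-17): internal coord 11 + (-17)·τ' = +18.041631; +18.041631 ∉ [0.8, 1.6) → out
#4 (0,20): internal coord 0 + (20)·τ' = -8.284271; -8.284271 ∉ [0.8, 1.6) → out
#5 (-6,-18): internal coord -6 + (-18)·τ' = +1.455844; +1.455844 ∈ [0.8, 1.6) → IN Λ

5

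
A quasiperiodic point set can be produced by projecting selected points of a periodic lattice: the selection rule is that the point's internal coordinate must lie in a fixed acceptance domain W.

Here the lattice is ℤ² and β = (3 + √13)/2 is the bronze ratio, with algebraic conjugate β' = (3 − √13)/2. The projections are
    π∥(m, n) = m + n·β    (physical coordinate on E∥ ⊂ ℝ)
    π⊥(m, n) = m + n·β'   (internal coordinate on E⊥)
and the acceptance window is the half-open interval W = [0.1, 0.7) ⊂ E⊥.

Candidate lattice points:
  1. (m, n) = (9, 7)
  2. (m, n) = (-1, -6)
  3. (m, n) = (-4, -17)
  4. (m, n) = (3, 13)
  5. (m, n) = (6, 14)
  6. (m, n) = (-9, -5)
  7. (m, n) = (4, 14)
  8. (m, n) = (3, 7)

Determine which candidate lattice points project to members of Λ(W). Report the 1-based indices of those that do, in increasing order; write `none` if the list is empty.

none

β' = (3−√13)/2 ≈ -0.30278.
candidate 1: (m,n)=(9,7) → π∥ = 9+7·β ≈ 32.11943, π⊥ = 9+7·β' ≈ 6.88057 ∉ [0.1, 0.7) ⇒ out
candidate 2: (m,n)=(-1,-6) → π∥ = -1-6·β ≈ -20.81665, π⊥ = -1-6·β' ≈ 0.81665 ∉ [0.1, 0.7) ⇒ out
candidate 3: (m,n)=(-4,-17) → π∥ = -4-17·β ≈ -60.14719, π⊥ = -4-17·β' ≈ 1.14719 ∉ [0.1, 0.7) ⇒ out
candidate 4: (m,n)=(3,13) → π∥ = 3+13·β ≈ 45.93608, π⊥ = 3+13·β' ≈ -0.93608 ∉ [0.1, 0.7) ⇒ out
candidate 5: (m,n)=(6,14) → π∥ = 6+14·β ≈ 52.23886, π⊥ = 6+14·β' ≈ 1.76114 ∉ [0.1, 0.7) ⇒ out
candidate 6: (m,n)=(-9,-5) → π∥ = -9-5·β ≈ -25.51388, π⊥ = -9-5·β' ≈ -7.48612 ∉ [0.1, 0.7) ⇒ out
candidate 7: (m,n)=(4,14) → π∥ = 4+14·β ≈ 50.23886, π⊥ = 4+14·β' ≈ -0.23886 ∉ [0.1, 0.7) ⇒ out
candidate 8: (m,n)=(3,7) → π∥ = 3+7·β ≈ 26.11943, π⊥ = 3+7·β' ≈ 0.88057 ∉ [0.1, 0.7) ⇒ out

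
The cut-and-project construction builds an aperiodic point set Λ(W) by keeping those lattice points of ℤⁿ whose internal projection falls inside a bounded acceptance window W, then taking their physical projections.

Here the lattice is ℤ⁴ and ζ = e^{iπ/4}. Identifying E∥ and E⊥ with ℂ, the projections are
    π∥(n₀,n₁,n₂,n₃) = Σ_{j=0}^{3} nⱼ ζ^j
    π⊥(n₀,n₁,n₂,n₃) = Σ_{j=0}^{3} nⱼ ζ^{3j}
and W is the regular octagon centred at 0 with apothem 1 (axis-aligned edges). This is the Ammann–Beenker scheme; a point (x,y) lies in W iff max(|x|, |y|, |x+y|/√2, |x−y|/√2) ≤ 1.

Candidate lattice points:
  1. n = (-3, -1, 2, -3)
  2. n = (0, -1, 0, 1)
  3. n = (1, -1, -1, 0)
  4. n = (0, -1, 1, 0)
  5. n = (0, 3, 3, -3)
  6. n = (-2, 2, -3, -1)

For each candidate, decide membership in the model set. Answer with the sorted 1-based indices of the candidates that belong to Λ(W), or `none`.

none

Internal map: ζ^{3j} for j=0..3 gives (1,0), (−√2/2,√2/2), (0,−1), (√2/2,√2/2).
candidate 1: n = (-3, -1, 2, -3) → π⊥ ≈ (-4.41421, -4.82843); max(|x|,|y|,|x±y|/√2) = 6.53553 > 1 ⇒ ∉ W
candidate 2: n = (0, -1, 0, 1) → π⊥ ≈ (+1.41421, +0.00000); max(|x|,|y|,|x±y|/√2) = 1.41421 > 1 ⇒ ∉ W
candidate 3: n = (1, -1, -1, 0) → π⊥ ≈ (+1.70711, +0.29289); max(|x|,|y|,|x±y|/√2) = 1.70711 > 1 ⇒ ∉ W
candidate 4: n = (0, -1, 1, 0) → π⊥ ≈ (+0.70711, -1.70711); max(|x|,|y|,|x±y|/√2) = 1.70711 > 1 ⇒ ∉ W
candidate 5: n = (0, 3, 3, -3) → π⊥ ≈ (-4.24264, -3.00000); max(|x|,|y|,|x±y|/√2) = 5.12132 > 1 ⇒ ∉ W
candidate 6: n = (-2, 2, -3, -1) → π⊥ ≈ (-4.12132, +3.70711); max(|x|,|y|,|x±y|/√2) = 5.53553 > 1 ⇒ ∉ W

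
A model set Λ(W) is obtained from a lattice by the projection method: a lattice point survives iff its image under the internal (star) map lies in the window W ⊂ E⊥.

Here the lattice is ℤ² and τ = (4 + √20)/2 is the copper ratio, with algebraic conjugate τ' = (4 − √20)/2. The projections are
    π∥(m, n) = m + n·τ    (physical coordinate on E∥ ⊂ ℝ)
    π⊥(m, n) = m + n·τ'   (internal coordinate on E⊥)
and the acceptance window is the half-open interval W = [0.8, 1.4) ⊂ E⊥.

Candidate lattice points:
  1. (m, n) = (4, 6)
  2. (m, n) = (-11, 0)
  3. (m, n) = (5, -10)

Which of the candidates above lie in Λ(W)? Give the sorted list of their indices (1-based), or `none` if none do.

Numerically τ ≈ 4.2361 and τ' = −1/τ ≈ -0.2361.
candidate 1: (m,n)=(4,6) → π∥ = 4+6·τ ≈ 29.4164, π⊥ = 4+6·τ' ≈ 2.5836 ∉ [0.8, 1.4) ⇒ out
candidate 2: (m,n)=(-11,0) → π∥ = -11+0·τ ≈ -11.0000, π⊥ = -11+0·τ' ≈ -11.0000 ∉ [0.8, 1.4) ⇒ out
candidate 3: (m,n)=(5,-10) → π∥ = 5-10·τ ≈ -37.3607, π⊥ = 5-10·τ' ≈ 7.3607 ∉ [0.8, 1.4) ⇒ out

none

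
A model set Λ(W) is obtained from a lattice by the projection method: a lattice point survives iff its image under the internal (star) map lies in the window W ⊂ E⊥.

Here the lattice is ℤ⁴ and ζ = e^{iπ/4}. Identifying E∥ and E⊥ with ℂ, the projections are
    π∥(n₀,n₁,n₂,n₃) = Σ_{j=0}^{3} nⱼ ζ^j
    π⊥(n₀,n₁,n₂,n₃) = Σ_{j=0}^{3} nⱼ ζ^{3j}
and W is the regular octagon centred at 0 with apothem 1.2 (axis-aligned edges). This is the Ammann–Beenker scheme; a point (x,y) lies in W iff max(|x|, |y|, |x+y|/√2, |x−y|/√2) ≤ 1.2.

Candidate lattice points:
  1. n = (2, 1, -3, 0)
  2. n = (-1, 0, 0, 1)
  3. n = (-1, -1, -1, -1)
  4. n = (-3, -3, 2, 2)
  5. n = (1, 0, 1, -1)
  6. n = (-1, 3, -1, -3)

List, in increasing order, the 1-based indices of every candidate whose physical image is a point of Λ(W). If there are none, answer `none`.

2, 3

π⊥(n) = n₀ + n₁ζ³ + n₂ζ⁶ + n₃ζ⁹ where ζ = e^{iπ/4}.
candidate 1: n = (2, 1, -3, 0) → π⊥ ≈ (+1.292893, +3.707107); max(|x|,|y|,|x±y|/√2) = 3.707107 > 1.2 ⇒ ∉ W
candidate 2: n = (-1, 0, 0, 1) → π⊥ ≈ (-0.292893, +0.707107); max(|x|,|y|,|x±y|/√2) = 0.707107 ≤ 1.2 ⇒ ∈ W
candidate 3: n = (-1, -1, -1, -1) → π⊥ ≈ (-1.000000, -0.414214); max(|x|,|y|,|x±y|/√2) = 1.000000 ≤ 1.2 ⇒ ∈ W
candidate 4: n = (-3, -3, 2, 2) → π⊥ ≈ (+0.535534, -2.707107); max(|x|,|y|,|x±y|/√2) = 2.707107 > 1.2 ⇒ ∉ W
candidate 5: n = (1, 0, 1, -1) → π⊥ ≈ (+0.292893, -1.707107); max(|x|,|y|,|x±y|/√2) = 1.707107 > 1.2 ⇒ ∉ W
candidate 6: n = (-1, 3, -1, -3) → π⊥ ≈ (-5.242641, +1.000000); max(|x|,|y|,|x±y|/√2) = 5.242641 > 1.2 ⇒ ∉ W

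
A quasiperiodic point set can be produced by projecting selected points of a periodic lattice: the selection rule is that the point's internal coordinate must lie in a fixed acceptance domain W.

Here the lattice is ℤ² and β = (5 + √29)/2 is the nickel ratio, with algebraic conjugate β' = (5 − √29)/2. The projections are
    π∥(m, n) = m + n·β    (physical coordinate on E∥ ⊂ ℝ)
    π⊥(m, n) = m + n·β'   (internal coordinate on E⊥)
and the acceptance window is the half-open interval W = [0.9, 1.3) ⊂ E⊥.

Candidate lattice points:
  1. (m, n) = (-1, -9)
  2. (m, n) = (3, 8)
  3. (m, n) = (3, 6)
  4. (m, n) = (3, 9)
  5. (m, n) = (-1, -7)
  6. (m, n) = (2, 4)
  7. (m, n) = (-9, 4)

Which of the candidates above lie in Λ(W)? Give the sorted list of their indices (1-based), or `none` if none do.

4, 6

Compute β' = (5−√29)/2 = -0.19258, so π⊥(m,n) = m -0.19258·n.
candidate 1: (m,n)=(-1,-9) → π∥ = -1-9·β ≈ -47.73324, π⊥ = -1-9·β' ≈ 0.73324 ∉ [0.9, 1.3) ⇒ out
candidate 2: (m,n)=(3,8) → π∥ = 3+8·β ≈ 44.54066, π⊥ = 3+8·β' ≈ 1.45934 ∉ [0.9, 1.3) ⇒ out
candidate 3: (m,n)=(3,6) → π∥ = 3+6·β ≈ 34.15549, π⊥ = 3+6·β' ≈ 1.84451 ∉ [0.9, 1.3) ⇒ out
candidate 4: (m,n)=(3,9) → π∥ = 3+9·β ≈ 49.73324, π⊥ = 3+9·β' ≈ 1.26676 ∈ [0.9, 1.3) ⇒ IN Λ
candidate 5: (m,n)=(-1,-7) → π∥ = -1-7·β ≈ -37.34808, π⊥ = -1-7·β' ≈ 0.34808 ∉ [0.9, 1.3) ⇒ out
candidate 6: (m,n)=(2,4) → π∥ = 2+4·β ≈ 22.77033, π⊥ = 2+4·β' ≈ 1.22967 ∈ [0.9, 1.3) ⇒ IN Λ
candidate 7: (m,n)=(-9,4) → π∥ = -9+4·β ≈ 11.77033, π⊥ = -9+4·β' ≈ -9.77033 ∉ [0.9, 1.3) ⇒ out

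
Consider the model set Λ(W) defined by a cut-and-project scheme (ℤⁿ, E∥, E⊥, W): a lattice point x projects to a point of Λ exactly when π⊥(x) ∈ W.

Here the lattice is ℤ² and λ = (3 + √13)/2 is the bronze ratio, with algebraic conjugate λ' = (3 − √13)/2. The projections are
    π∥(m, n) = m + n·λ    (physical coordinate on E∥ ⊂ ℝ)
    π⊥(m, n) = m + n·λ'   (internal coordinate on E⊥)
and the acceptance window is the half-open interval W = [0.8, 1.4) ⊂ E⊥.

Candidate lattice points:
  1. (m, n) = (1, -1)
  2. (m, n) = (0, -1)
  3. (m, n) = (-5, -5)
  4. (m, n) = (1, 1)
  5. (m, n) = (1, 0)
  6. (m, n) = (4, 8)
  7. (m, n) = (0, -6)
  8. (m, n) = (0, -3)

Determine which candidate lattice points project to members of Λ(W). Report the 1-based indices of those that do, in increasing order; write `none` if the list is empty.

1, 5, 8

λ' = (3−√13)/2 ≈ -0.30278.
candidate 1: (m,n)=(1,-1) → π∥ = 1-1·λ ≈ -2.30278, π⊥ = 1-1·λ' ≈ 1.30278 ∈ [0.8, 1.4) ⇒ IN Λ
candidate 2: (m,n)=(0,-1) → π∥ = 0-1·λ ≈ -3.30278, π⊥ = 0-1·λ' ≈ 0.30278 ∉ [0.8, 1.4) ⇒ out
candidate 3: (m,n)=(-5,-5) → π∥ = -5-5·λ ≈ -21.51388, π⊥ = -5-5·λ' ≈ -3.48612 ∉ [0.8, 1.4) ⇒ out
candidate 4: (m,n)=(1,1) → π∥ = 1+1·λ ≈ 4.30278, π⊥ = 1+1·λ' ≈ 0.69722 ∉ [0.8, 1.4) ⇒ out
candidate 5: (m,n)=(1,0) → π∥ = 1+0·λ ≈ 1.00000, π⊥ = 1+0·λ' ≈ 1.00000 ∈ [0.8, 1.4) ⇒ IN Λ
candidate 6: (m,n)=(4,8) → π∥ = 4+8·λ ≈ 30.42221, π⊥ = 4+8·λ' ≈ 1.57779 ∉ [0.8, 1.4) ⇒ out
candidate 7: (m,n)=(0,-6) → π∥ = 0-6·λ ≈ -19.81665, π⊥ = 0-6·λ' ≈ 1.81665 ∉ [0.8, 1.4) ⇒ out
candidate 8: (m,n)=(0,-3) → π∥ = 0-3·λ ≈ -9.90833, π⊥ = 0-3·λ' ≈ 0.90833 ∈ [0.8, 1.4) ⇒ IN Λ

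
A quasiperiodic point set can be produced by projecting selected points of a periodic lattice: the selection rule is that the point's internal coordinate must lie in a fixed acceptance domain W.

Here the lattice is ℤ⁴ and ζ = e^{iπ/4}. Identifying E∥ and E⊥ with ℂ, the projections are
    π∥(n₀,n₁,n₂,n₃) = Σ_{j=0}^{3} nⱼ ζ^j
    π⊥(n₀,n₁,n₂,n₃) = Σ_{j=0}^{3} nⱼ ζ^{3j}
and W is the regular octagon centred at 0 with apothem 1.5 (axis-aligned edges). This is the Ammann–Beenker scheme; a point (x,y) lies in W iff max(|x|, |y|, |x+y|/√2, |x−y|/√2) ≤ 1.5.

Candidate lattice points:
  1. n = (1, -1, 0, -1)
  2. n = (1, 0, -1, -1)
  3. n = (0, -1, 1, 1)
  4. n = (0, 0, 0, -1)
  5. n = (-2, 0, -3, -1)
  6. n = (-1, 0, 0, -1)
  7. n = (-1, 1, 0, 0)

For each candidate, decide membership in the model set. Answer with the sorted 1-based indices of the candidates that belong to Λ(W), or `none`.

With ζ = e^{iπ/4} the internal vectors are ζ^0,ζ^3,ζ^6,ζ^9.
candidate 1: n = (1, -1, 0, -1) → π⊥ ≈ (+1.0000, -1.4142); max(|x|,|y|,|x±y|/√2) = 1.7071 > 1.5 ⇒ ∉ W
candidate 2: n = (1, 0, -1, -1) → π⊥ ≈ (+0.2929, +0.2929); max(|x|,|y|,|x±y|/√2) = 0.4142 ≤ 1.5 ⇒ ∈ W
candidate 3: n = (0, -1, 1, 1) → π⊥ ≈ (+1.4142, -1.0000); max(|x|,|y|,|x±y|/√2) = 1.7071 > 1.5 ⇒ ∉ W
candidate 4: n = (0, 0, 0, -1) → π⊥ ≈ (-0.7071, -0.7071); max(|x|,|y|,|x±y|/√2) = 1.0000 ≤ 1.5 ⇒ ∈ W
candidate 5: n = (-2, 0, -3, -1) → π⊥ ≈ (-2.7071, +2.2929); max(|x|,|y|,|x±y|/√2) = 3.5355 > 1.5 ⇒ ∉ W
candidate 6: n = (-1, 0, 0, -1) → π⊥ ≈ (-1.7071, -0.7071); max(|x|,|y|,|x±y|/√2) = 1.7071 > 1.5 ⇒ ∉ W
candidate 7: n = (-1, 1, 0, 0) → π⊥ ≈ (-1.7071, +0.7071); max(|x|,|y|,|x±y|/√2) = 1.7071 > 1.5 ⇒ ∉ W

2, 4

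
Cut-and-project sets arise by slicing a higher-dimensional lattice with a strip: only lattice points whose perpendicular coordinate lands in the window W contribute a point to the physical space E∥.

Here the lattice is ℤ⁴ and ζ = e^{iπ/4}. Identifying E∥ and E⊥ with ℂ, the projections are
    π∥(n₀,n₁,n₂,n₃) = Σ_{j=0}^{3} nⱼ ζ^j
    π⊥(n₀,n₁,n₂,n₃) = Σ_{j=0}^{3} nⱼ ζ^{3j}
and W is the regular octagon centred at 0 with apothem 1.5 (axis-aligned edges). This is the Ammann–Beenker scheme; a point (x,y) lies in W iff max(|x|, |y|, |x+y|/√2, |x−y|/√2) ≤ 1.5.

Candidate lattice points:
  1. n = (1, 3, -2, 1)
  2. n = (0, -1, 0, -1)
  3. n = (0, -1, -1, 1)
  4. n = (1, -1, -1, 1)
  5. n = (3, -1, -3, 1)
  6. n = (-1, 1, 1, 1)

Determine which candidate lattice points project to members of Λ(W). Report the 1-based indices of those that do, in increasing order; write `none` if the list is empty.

Internal map: ζ^{3j} for j=0..3 gives (1,0), (−√2/2,√2/2), (0,−1), (√2/2,√2/2).
#1 (1, 3, -2, 1): internal (-0.414214, 4.828427); octagon support 4.828427 vs apothem 1.5 → ∉ W
#2 (0, -1, 0, -1): internal (0.000000, -1.414214); octagon support 1.414214 vs apothem 1.5 → ∈ W
#3 (0, -1, -1, 1): internal (1.414214, 1.000000); octagon support 1.707107 vs apothem 1.5 → ∉ W
#4 (1, -1, -1, 1): internal (2.414214, 1.000000); octagon support 2.414214 vs apothem 1.5 → ∉ W
#5 (3, -1, -3, 1): internal (4.414214, 3.000000); octagon support 5.242641 vs apothem 1.5 → ∉ W
#6 (-1, 1, 1, 1): internal (-1.000000, 0.414214); octagon support 1.000000 vs apothem 1.5 → ∈ W

2, 6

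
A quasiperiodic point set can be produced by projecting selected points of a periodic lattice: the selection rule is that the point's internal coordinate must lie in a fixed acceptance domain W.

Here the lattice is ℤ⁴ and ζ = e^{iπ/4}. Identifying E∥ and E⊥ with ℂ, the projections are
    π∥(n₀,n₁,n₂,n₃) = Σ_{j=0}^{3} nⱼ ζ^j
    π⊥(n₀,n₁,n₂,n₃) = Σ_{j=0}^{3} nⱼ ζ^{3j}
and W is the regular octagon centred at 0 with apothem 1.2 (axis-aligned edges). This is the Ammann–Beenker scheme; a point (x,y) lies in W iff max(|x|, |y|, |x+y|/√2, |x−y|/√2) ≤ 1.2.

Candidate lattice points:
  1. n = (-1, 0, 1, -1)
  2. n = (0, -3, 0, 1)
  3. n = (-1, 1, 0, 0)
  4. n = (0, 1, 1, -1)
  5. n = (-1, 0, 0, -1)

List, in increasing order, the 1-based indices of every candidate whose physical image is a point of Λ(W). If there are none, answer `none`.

With ζ = e^{iπ/4} the internal vectors are ζ^0,ζ^3,ζ^6,ζ^9.
candidate 1: n = (-1, 0, 1, -1) → π⊥ ≈ (-1.70711, -1.70711); max(|x|,|y|,|x±y|/√2) = 2.41421 > 1.2 ⇒ ∉ W
candidate 2: n = (0, -3, 0, 1) → π⊥ ≈ (+2.82843, -1.41421); max(|x|,|y|,|x±y|/√2) = 3.00000 > 1.2 ⇒ ∉ W
candidate 3: n = (-1, 1, 0, 0) → π⊥ ≈ (-1.70711, +0.70711); max(|x|,|y|,|x±y|/√2) = 1.70711 > 1.2 ⇒ ∉ W
candidate 4: n = (0, 1, 1, -1) → π⊥ ≈ (-1.41421, -1.00000); max(|x|,|y|,|x±y|/√2) = 1.70711 > 1.2 ⇒ ∉ W
candidate 5: n = (-1, 0, 0, -1) → π⊥ ≈ (-1.70711, -0.70711); max(|x|,|y|,|x±y|/√2) = 1.70711 > 1.2 ⇒ ∉ W

none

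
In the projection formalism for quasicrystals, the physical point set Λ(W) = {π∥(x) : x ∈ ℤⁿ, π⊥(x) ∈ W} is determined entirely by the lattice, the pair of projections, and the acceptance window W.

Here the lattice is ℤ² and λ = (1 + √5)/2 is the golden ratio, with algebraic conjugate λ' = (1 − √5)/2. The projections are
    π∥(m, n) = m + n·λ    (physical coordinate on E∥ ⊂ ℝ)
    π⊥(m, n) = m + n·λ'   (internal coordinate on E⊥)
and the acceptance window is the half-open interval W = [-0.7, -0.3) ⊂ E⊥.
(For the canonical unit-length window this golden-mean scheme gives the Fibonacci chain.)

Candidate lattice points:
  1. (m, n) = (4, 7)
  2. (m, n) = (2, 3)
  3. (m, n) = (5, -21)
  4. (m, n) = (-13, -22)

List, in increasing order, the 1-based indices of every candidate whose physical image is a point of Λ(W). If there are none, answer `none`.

λ' = (1−√5)/2 ≈ -0.61803.
[1] lift (4,7): star map gives -0.32624; window check -0.7 ≤ -0.32624 < -0.3 is true → IN Λ
[2] lift (2,3): star map gives 0.14590; window check -0.7 ≤ 0.14590 < -0.3 is false → out
[3] lift (5,-21): star map gives 17.97871; window check -0.7 ≤ 17.97871 < -0.3 is false → out
[4] lift (-13,-22): star map gives 0.59675; window check -0.7 ≤ 0.59675 < -0.3 is false → out

1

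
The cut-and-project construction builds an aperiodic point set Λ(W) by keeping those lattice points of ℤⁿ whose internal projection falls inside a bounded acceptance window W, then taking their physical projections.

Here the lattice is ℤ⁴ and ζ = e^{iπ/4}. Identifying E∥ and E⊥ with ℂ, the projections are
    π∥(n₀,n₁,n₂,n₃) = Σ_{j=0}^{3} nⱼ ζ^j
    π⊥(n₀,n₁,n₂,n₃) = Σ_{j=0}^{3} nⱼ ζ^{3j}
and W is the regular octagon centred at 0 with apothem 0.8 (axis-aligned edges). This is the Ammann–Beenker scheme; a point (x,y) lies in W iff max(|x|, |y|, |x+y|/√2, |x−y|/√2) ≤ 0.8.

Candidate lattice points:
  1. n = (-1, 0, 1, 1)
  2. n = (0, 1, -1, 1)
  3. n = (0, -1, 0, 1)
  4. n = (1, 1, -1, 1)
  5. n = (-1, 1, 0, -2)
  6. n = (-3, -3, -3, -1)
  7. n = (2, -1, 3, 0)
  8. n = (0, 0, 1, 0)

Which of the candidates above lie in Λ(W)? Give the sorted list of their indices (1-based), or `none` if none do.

1

Internal map: ζ^{3j} for j=0..3 gives (1,0), (−√2/2,√2/2), (0,−1), (√2/2,√2/2).
#1 (-1, 0, 1, 1): internal (-0.2929, -0.2929); octagon support 0.4142 vs apothem 0.8 → ∈ W
#2 (0, 1, -1, 1): internal (0.0000, 2.4142); octagon support 2.4142 vs apothem 0.8 → ∉ W
#3 (0, -1, 0, 1): internal (1.4142, 0.0000); octagon support 1.4142 vs apothem 0.8 → ∉ W
#4 (1, 1, -1, 1): internal (1.0000, 2.4142); octagon support 2.4142 vs apothem 0.8 → ∉ W
#5 (-1, 1, 0, -2): internal (-3.1213, -0.7071); octagon support 3.1213 vs apothem 0.8 → ∉ W
#6 (-3, -3, -3, -1): internal (-1.5858, 0.1716); octagon support 1.5858 vs apothem 0.8 → ∉ W
#7 (2, -1, 3, 0): internal (2.7071, -3.7071); octagon support 4.5355 vs apothem 0.8 → ∉ W
#8 (0, 0, 1, 0): internal (0.0000, -1.0000); octagon support 1.0000 vs apothem 0.8 → ∉ W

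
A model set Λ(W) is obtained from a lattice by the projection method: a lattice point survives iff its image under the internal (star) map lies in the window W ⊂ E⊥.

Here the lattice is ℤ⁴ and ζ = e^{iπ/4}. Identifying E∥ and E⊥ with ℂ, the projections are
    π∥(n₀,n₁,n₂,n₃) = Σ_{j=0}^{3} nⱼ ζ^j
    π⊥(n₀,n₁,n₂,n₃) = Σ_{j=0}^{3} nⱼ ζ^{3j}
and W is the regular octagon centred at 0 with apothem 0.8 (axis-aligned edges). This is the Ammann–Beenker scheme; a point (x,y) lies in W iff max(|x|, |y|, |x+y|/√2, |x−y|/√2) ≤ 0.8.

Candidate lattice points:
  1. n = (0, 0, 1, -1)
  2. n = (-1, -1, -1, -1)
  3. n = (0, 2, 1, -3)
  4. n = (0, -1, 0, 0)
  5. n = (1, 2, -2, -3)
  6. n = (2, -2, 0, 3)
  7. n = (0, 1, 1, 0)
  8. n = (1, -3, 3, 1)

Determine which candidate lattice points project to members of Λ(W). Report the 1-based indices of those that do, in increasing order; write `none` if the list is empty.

7

With ζ = e^{iπ/4} the internal vectors are ζ^0,ζ^3,ζ^6,ζ^9.
candidate 1: n = (0, 0, 1, -1) → π⊥ ≈ (-0.7071, -1.7071); max(|x|,|y|,|x±y|/√2) = 1.7071 > 0.8 ⇒ ∉ W
candidate 2: n = (-1, -1, -1, -1) → π⊥ ≈ (-1.0000, -0.4142); max(|x|,|y|,|x±y|/√2) = 1.0000 > 0.8 ⇒ ∉ W
candidate 3: n = (0, 2, 1, -3) → π⊥ ≈ (-3.5355, -1.7071); max(|x|,|y|,|x±y|/√2) = 3.7071 > 0.8 ⇒ ∉ W
candidate 4: n = (0, -1, 0, 0) → π⊥ ≈ (+0.7071, -0.7071); max(|x|,|y|,|x±y|/√2) = 1.0000 > 0.8 ⇒ ∉ W
candidate 5: n = (1, 2, -2, -3) → π⊥ ≈ (-2.5355, +1.2929); max(|x|,|y|,|x±y|/√2) = 2.7071 > 0.8 ⇒ ∉ W
candidate 6: n = (2, -2, 0, 3) → π⊥ ≈ (+5.5355, +0.7071); max(|x|,|y|,|x±y|/√2) = 5.5355 > 0.8 ⇒ ∉ W
candidate 7: n = (0, 1, 1, 0) → π⊥ ≈ (-0.7071, -0.2929); max(|x|,|y|,|x±y|/√2) = 0.7071 ≤ 0.8 ⇒ ∈ W
candidate 8: n = (1, -3, 3, 1) → π⊥ ≈ (+3.8284, -4.4142); max(|x|,|y|,|x±y|/√2) = 5.8284 > 0.8 ⇒ ∉ W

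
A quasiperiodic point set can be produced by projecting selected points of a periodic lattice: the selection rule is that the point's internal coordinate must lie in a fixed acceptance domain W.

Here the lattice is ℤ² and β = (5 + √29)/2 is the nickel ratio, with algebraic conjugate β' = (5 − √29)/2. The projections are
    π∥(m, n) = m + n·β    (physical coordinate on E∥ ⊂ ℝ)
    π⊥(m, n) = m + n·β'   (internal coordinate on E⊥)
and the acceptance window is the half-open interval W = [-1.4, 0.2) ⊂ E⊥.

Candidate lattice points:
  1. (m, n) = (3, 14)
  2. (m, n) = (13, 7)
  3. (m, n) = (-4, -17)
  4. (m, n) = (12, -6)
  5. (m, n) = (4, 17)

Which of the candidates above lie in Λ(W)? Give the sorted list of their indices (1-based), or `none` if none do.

Numerically β ≈ 5.192582 and β' = −1/β ≈ -0.192582.
#1 (3,14): internal coord 3 + (14)·β' = +0.303846; +0.303846 ∉ [-1.4, 0.2) → out
#2 (13,7): internal coord 13 + (7)·β' = +11.651923; +11.651923 ∉ [-1.4, 0.2) → out
#3 (-4,-17): internal coord -4 + (-17)·β' = -0.726099; -0.726099 ∈ [-1.4, 0.2) → IN Λ
#4 (12,-6): internal coord 12 + (-6)·β' = +13.155494; +13.155494 ∉ [-1.4, 0.2) → out
#5 (4,17): internal coord 4 + (17)·β' = +0.726099; +0.726099 ∉ [-1.4, 0.2) → out

3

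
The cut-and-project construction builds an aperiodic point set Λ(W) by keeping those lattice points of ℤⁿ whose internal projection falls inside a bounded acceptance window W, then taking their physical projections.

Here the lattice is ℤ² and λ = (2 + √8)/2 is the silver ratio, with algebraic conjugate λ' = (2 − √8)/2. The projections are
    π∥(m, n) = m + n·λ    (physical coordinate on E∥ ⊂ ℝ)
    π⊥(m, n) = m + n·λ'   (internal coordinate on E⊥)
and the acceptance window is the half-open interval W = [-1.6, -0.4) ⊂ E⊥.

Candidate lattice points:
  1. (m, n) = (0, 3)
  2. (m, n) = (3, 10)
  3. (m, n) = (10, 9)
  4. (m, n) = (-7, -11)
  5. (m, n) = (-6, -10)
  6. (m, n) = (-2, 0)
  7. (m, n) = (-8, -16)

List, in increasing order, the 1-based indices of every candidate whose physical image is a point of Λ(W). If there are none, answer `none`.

λ' = (2−√8)/2 ≈ -0.41421.
[1] lift (0,3): star map gives -1.24264; window check -1.6 ≤ -1.24264 < -0.4 is true → IN Λ
[2] lift (3,10): star map gives -1.14214; window check -1.6 ≤ -1.14214 < -0.4 is true → IN Λ
[3] lift (10,9): star map gives 6.27208; window check -1.6 ≤ 6.27208 < -0.4 is false → out
[4] lift (-7,-11): star map gives -2.44365; window check -1.6 ≤ -2.44365 < -0.4 is false → out
[5] lift (-6,-10): star map gives -1.85786; window check -1.6 ≤ -1.85786 < -0.4 is false → out
[6] lift (-2,0): star map gives -2.00000; window check -1.6 ≤ -2.00000 < -0.4 is false → out
[7] lift (-8,-16): star map gives -1.37258; window check -1.6 ≤ -1.37258 < -0.4 is true → IN Λ

1, 2, 7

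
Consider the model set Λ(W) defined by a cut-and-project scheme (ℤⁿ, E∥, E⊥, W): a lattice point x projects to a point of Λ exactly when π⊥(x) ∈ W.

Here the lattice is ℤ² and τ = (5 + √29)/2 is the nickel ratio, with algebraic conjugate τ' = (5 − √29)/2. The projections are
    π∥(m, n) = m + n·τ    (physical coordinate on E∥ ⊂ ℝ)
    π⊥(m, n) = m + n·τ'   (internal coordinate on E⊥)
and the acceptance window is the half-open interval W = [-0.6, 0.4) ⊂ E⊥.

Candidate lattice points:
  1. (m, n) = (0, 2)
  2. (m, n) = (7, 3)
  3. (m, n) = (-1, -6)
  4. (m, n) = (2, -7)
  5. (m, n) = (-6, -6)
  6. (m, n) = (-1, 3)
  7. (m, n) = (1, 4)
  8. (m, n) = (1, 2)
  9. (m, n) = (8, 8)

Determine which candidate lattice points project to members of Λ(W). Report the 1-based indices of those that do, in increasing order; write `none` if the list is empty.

1, 3, 7

τ' = (5−√29)/2 ≈ -0.19258.
candidate 1: (m,n)=(0,2) → π∥ = 0+2·τ ≈ 10.38516, π⊥ = 0+2·τ' ≈ -0.38516 ∈ [-0.6, 0.4) ⇒ IN Λ
candidate 2: (m,n)=(7,3) → π∥ = 7+3·τ ≈ 22.57775, π⊥ = 7+3·τ' ≈ 6.42225 ∉ [-0.6, 0.4) ⇒ out
candidate 3: (m,n)=(-1,-6) → π∥ = -1-6·τ ≈ -32.15549, π⊥ = -1-6·τ' ≈ 0.15549 ∈ [-0.6, 0.4) ⇒ IN Λ
candidate 4: (m,n)=(2,-7) → π∥ = 2-7·τ ≈ -34.34808, π⊥ = 2-7·τ' ≈ 3.34808 ∉ [-0.6, 0.4) ⇒ out
candidate 5: (m,n)=(-6,-6) → π∥ = -6-6·τ ≈ -37.15549, π⊥ = -6-6·τ' ≈ -4.84451 ∉ [-0.6, 0.4) ⇒ out
candidate 6: (m,n)=(-1,3) → π∥ = -1+3·τ ≈ 14.57775, π⊥ = -1+3·τ' ≈ -1.57775 ∉ [-0.6, 0.4) ⇒ out
candidate 7: (m,n)=(1,4) → π∥ = 1+4·τ ≈ 21.77033, π⊥ = 1+4·τ' ≈ 0.22967 ∈ [-0.6, 0.4) ⇒ IN Λ
candidate 8: (m,n)=(1,2) → π∥ = 1+2·τ ≈ 11.38516, π⊥ = 1+2·τ' ≈ 0.61484 ∉ [-0.6, 0.4) ⇒ out
candidate 9: (m,n)=(8,8) → π∥ = 8+8·τ ≈ 49.54066, π⊥ = 8+8·τ' ≈ 6.45934 ∉ [-0.6, 0.4) ⇒ out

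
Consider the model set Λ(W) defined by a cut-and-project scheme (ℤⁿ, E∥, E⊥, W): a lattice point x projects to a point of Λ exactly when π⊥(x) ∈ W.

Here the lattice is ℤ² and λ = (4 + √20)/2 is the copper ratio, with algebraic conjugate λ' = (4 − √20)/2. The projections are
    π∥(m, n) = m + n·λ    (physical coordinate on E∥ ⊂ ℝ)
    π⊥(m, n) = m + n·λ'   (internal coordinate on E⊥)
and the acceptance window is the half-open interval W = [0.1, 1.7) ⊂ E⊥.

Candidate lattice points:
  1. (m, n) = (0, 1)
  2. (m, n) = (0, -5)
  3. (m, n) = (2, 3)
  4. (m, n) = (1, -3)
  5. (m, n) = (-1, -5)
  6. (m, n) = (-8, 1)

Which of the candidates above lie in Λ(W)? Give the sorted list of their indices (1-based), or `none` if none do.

2, 3, 5

Numerically λ ≈ 4.2361 and λ' = −1/λ ≈ -0.2361.
[1] lift (0,1): star map gives -0.2361; window check 0.1 ≤ -0.2361 < 1.7 is false → out
[2] lift (0,-5): star map gives 1.1803; window check 0.1 ≤ 1.1803 < 1.7 is true → IN Λ
[3] lift (2,3): star map gives 1.2918; window check 0.1 ≤ 1.2918 < 1.7 is true → IN Λ
[4] lift (1,-3): star map gives 1.7082; window check 0.1 ≤ 1.7082 < 1.7 is false → out
[5] lift (-1,-5): star map gives 0.1803; window check 0.1 ≤ 0.1803 < 1.7 is true → IN Λ
[6] lift (-8,1): star map gives -8.2361; window check 0.1 ≤ -8.2361 < 1.7 is false → out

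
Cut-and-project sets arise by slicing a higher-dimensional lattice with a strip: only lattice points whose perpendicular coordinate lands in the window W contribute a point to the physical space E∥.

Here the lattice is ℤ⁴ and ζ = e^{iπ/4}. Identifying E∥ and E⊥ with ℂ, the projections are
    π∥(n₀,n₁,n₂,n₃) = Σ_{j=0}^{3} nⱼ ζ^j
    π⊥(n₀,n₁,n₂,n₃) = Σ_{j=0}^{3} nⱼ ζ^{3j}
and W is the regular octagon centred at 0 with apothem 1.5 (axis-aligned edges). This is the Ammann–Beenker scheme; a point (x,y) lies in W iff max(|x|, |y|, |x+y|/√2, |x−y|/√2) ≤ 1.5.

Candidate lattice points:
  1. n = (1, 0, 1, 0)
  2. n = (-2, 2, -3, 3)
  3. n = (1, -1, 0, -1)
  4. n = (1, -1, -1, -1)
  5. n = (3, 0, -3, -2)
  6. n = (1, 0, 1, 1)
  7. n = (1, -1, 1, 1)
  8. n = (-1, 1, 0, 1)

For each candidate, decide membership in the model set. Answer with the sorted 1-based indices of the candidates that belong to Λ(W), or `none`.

π⊥(n) = n₀ + n₁ζ³ + n₂ζ⁶ + n₃ζ⁹ where ζ = e^{iπ/4}.
candidate 1: n = (1, 0, 1, 0) → π⊥ ≈ (+1.000000, -1.000000); max(|x|,|y|,|x±y|/√2) = 1.414214 ≤ 1.5 ⇒ ∈ W
candidate 2: n = (-2, 2, -3, 3) → π⊥ ≈ (-1.292893, +6.535534); max(|x|,|y|,|x±y|/√2) = 6.535534 > 1.5 ⇒ ∉ W
candidate 3: n = (1, -1, 0, -1) → π⊥ ≈ (+1.000000, -1.414214); max(|x|,|y|,|x±y|/√2) = 1.707107 > 1.5 ⇒ ∉ W
candidate 4: n = (1, -1, -1, -1) → π⊥ ≈ (+1.000000, -0.414214); max(|x|,|y|,|x±y|/√2) = 1.000000 ≤ 1.5 ⇒ ∈ W
candidate 5: n = (3, 0, -3, -2) → π⊥ ≈ (+1.585786, +1.585786); max(|x|,|y|,|x±y|/√2) = 2.242641 > 1.5 ⇒ ∉ W
candidate 6: n = (1, 0, 1, 1) → π⊥ ≈ (+1.707107, -0.292893); max(|x|,|y|,|x±y|/√2) = 1.707107 > 1.5 ⇒ ∉ W
candidate 7: n = (1, -1, 1, 1) → π⊥ ≈ (+2.414214, -1.000000); max(|x|,|y|,|x±y|/√2) = 2.414214 > 1.5 ⇒ ∉ W
candidate 8: n = (-1, 1, 0, 1) → π⊥ ≈ (-1.000000, +1.414214); max(|x|,|y|,|x±y|/√2) = 1.707107 > 1.5 ⇒ ∉ W

1, 4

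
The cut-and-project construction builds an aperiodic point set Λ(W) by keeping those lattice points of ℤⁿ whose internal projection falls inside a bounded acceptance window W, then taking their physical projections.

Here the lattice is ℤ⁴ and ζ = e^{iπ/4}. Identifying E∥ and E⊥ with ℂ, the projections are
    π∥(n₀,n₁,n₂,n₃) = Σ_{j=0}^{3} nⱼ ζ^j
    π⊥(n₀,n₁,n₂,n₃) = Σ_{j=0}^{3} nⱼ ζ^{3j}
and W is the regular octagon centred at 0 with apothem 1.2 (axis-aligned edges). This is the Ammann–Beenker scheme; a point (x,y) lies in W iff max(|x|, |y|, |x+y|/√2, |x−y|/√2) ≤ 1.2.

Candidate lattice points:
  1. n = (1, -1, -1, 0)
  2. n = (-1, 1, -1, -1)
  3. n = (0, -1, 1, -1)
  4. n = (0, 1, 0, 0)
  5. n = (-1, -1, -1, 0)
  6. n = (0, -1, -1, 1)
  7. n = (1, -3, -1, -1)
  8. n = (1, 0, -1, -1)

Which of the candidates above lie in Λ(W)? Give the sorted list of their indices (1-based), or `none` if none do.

With ζ = e^{iπ/4} the internal vectors are ζ^0,ζ^3,ζ^6,ζ^9.
candidate 1: n = (1, -1, -1, 0) → π⊥ ≈ (+1.70711, +0.29289); max(|x|,|y|,|x±y|/√2) = 1.70711 > 1.2 ⇒ ∉ W
candidate 2: n = (-1, 1, -1, -1) → π⊥ ≈ (-2.41421, +1.00000); max(|x|,|y|,|x±y|/√2) = 2.41421 > 1.2 ⇒ ∉ W
candidate 3: n = (0, -1, 1, -1) → π⊥ ≈ (+0.00000, -2.41421); max(|x|,|y|,|x±y|/√2) = 2.41421 > 1.2 ⇒ ∉ W
candidate 4: n = (0, 1, 0, 0) → π⊥ ≈ (-0.70711, +0.70711); max(|x|,|y|,|x±y|/√2) = 1.00000 ≤ 1.2 ⇒ ∈ W
candidate 5: n = (-1, -1, -1, 0) → π⊥ ≈ (-0.29289, +0.29289); max(|x|,|y|,|x±y|/√2) = 0.41421 ≤ 1.2 ⇒ ∈ W
candidate 6: n = (0, -1, -1, 1) → π⊥ ≈ (+1.41421, +1.00000); max(|x|,|y|,|x±y|/√2) = 1.70711 > 1.2 ⇒ ∉ W
candidate 7: n = (1, -3, -1, -1) → π⊥ ≈ (+2.41421, -1.82843); max(|x|,|y|,|x±y|/√2) = 3.00000 > 1.2 ⇒ ∉ W
candidate 8: n = (1, 0, -1, -1) → π⊥ ≈ (+0.29289, +0.29289); max(|x|,|y|,|x±y|/√2) = 0.41421 ≤ 1.2 ⇒ ∈ W

4, 5, 8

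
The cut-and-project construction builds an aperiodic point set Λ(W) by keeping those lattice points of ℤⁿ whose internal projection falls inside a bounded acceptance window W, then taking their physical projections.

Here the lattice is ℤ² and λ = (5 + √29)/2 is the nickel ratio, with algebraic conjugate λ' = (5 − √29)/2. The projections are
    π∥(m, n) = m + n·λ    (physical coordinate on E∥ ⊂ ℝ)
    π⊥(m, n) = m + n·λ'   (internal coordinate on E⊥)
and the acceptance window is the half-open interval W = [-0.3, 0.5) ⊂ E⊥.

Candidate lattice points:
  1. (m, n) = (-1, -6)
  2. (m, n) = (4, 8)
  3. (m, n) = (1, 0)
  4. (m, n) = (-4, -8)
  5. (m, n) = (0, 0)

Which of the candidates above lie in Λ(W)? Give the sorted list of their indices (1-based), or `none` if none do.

1, 5

Compute λ' = (5−√29)/2 = -0.192582, so π⊥(m,n) = m -0.192582·n.
candidate 1: (m,n)=(-1,-6) → π∥ = -1-6·λ ≈ -32.155494, π⊥ = -1-6·λ' ≈ 0.155494 ∈ [-0.3, 0.5) ⇒ IN Λ
candidate 2: (m,n)=(4,8) → π∥ = 4+8·λ ≈ 45.540659, π⊥ = 4+8·λ' ≈ 2.459341 ∉ [-0.3, 0.5) ⇒ out
candidate 3: (m,n)=(1,0) → π∥ = 1+0·λ ≈ 1.000000, π⊥ = 1+0·λ' ≈ 1.000000 ∉ [-0.3, 0.5) ⇒ out
candidate 4: (m,n)=(-4,-8) → π∥ = -4-8·λ ≈ -45.540659, π⊥ = -4-8·λ' ≈ -2.459341 ∉ [-0.3, 0.5) ⇒ out
candidate 5: (m,n)=(0,0) → π∥ = 0+0·λ ≈ 0.000000, π⊥ = 0+0·λ' ≈ 0.000000 ∈ [-0.3, 0.5) ⇒ IN Λ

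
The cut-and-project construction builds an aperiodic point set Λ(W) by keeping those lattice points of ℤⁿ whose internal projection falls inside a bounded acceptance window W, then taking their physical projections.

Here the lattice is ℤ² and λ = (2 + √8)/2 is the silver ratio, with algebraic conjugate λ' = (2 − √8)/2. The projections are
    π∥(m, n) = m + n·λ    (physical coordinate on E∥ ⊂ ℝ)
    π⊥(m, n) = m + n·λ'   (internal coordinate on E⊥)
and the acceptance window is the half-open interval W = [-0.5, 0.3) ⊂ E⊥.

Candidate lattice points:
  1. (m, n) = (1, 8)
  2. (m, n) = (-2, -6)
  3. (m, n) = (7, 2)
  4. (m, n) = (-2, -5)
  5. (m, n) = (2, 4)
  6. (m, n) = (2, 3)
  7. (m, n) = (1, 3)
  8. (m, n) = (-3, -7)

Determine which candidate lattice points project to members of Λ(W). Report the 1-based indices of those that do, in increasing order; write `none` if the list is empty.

Compute λ' = (2−√8)/2 = -0.414214, so π⊥(m,n) = m -0.414214·n.
#1 (1,8): internal coord 1 + (8)·λ' = -2.313708; -2.313708 ∉ [-0.5, 0.3) → out
#2 (-2,-6): internal coord -2 + (-6)·λ' = +0.485281; +0.485281 ∉ [-0.5, 0.3) → out
#3 (7,2): internal coord 7 + (2)·λ' = +6.171573; +6.171573 ∉ [-0.5, 0.3) → out
#4 (-2,-5): internal coord -2 + (-5)·λ' = +0.071068; +0.071068 ∈ [-0.5, 0.3) → IN Λ
#5 (2,4): internal coord 2 + (4)·λ' = +0.343146; +0.343146 ∉ [-0.5, 0.3) → out
#6 (2,3): internal coord 2 + (3)·λ' = +0.757359; +0.757359 ∉ [-0.5, 0.3) → out
#7 (1,3): internal coord 1 + (3)·λ' = -0.242641; -0.242641 ∈ [-0.5, 0.3) → IN Λ
#8 (-3,-7): internal coord -3 + (-7)·λ' = -0.100505; -0.100505 ∈ [-0.5, 0.3) → IN Λ

4, 7, 8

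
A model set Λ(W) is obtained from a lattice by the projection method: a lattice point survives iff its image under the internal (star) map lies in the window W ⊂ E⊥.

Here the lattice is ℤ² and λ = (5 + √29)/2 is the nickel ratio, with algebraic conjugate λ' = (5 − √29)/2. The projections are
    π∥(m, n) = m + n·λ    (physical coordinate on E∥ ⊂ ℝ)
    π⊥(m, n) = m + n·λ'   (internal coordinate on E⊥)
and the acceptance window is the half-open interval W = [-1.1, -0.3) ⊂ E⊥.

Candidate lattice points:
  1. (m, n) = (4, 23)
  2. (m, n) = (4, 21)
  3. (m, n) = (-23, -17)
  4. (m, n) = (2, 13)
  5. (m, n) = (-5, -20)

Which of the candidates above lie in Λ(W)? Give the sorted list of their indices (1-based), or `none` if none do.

1, 4

λ' = (5−√29)/2 ≈ -0.1926.
#1 (4,23): internal coord 4 + (23)·λ' = -0.4294; -0.4294 ∈ [-1.1, -0.3) → IN Λ
#2 (4,21): internal coord 4 + (21)·λ' = -0.0442; -0.0442 ∉ [-1.1, -0.3) → out
#3 (-23,-17): internal coord -23 + (-17)·λ' = -19.7261; -19.7261 ∉ [-1.1, -0.3) → out
#4 (2,13): internal coord 2 + (13)·λ' = -0.5036; -0.5036 ∈ [-1.1, -0.3) → IN Λ
#5 (-5,-20): internal coord -5 + (-20)·λ' = -1.1484; -1.1484 ∉ [-1.1, -0.3) → out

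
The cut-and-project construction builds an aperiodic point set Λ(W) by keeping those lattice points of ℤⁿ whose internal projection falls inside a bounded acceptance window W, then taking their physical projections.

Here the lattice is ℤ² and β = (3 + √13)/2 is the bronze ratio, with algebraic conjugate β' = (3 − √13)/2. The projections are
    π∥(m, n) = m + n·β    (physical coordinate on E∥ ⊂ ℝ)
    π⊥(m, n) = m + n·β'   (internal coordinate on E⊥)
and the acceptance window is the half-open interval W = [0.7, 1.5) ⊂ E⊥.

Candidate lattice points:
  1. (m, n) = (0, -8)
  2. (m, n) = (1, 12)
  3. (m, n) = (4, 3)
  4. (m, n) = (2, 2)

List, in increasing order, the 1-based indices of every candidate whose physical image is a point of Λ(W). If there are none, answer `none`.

Compute β' = (3−√13)/2 = -0.302776, so π⊥(m,n) = m -0.302776·n.
[1] lift (0,-8): star map gives 2.422205; window check 0.7 ≤ 2.422205 < 1.5 is false → out
[2] lift (1,12): star map gives -2.633308; window check 0.7 ≤ -2.633308 < 1.5 is false → out
[3] lift (4,3): star map gives 3.091673; window check 0.7 ≤ 3.091673 < 1.5 is false → out
[4] lift (2,2): star map gives 1.394449; window check 0.7 ≤ 1.394449 < 1.5 is true → IN Λ

4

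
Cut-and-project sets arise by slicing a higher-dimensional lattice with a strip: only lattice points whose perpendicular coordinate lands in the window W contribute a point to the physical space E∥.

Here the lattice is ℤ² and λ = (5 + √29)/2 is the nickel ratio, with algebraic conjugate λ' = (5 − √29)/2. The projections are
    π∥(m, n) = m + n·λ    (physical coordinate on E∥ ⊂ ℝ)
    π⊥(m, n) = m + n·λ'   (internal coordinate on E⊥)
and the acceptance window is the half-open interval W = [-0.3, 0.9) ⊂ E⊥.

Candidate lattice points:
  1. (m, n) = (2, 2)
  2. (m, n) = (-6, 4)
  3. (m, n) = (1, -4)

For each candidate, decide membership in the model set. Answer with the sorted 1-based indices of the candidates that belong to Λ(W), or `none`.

Compute λ' = (5−√29)/2 = -0.19258, so π⊥(m,n) = m -0.19258·n.
[1] lift (2,2): star map gives 1.61484; window check -0.3 ≤ 1.61484 < 0.9 is false → out
[2] lift (-6,4): star map gives -6.77033; window check -0.3 ≤ -6.77033 < 0.9 is false → out
[3] lift (1,-4): star map gives 1.77033; window check -0.3 ≤ 1.77033 < 0.9 is false → out

none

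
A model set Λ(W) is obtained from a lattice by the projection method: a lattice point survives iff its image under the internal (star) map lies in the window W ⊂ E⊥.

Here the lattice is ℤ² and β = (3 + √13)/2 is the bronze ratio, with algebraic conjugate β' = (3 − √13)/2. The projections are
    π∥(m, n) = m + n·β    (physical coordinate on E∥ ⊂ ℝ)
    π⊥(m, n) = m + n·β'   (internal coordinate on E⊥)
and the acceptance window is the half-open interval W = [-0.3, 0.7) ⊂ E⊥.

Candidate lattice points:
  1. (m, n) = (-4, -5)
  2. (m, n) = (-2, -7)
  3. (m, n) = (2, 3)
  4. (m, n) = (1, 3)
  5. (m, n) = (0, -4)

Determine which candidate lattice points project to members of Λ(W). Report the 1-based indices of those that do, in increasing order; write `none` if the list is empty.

2, 4

Compute β' = (3−√13)/2 = -0.3028, so π⊥(m,n) = m -0.3028·n.
candidate 1: (m,n)=(-4,-5) → π∥ = -4-5·β ≈ -20.5139, π⊥ = -4-5·β' ≈ -2.4861 ∉ [-0.3, 0.7) ⇒ out
candidate 2: (m,n)=(-2,-7) → π∥ = -2-7·β ≈ -25.1194, π⊥ = -2-7·β' ≈ 0.1194 ∈ [-0.3, 0.7) ⇒ IN Λ
candidate 3: (m,n)=(2,3) → π∥ = 2+3·β ≈ 11.9083, π⊥ = 2+3·β' ≈ 1.0917 ∉ [-0.3, 0.7) ⇒ out
candidate 4: (m,n)=(1,3) → π∥ = 1+3·β ≈ 10.9083, π⊥ = 1+3·β' ≈ 0.0917 ∈ [-0.3, 0.7) ⇒ IN Λ
candidate 5: (m,n)=(0,-4) → π∥ = 0-4·β ≈ -13.2111, π⊥ = 0-4·β' ≈ 1.2111 ∉ [-0.3, 0.7) ⇒ out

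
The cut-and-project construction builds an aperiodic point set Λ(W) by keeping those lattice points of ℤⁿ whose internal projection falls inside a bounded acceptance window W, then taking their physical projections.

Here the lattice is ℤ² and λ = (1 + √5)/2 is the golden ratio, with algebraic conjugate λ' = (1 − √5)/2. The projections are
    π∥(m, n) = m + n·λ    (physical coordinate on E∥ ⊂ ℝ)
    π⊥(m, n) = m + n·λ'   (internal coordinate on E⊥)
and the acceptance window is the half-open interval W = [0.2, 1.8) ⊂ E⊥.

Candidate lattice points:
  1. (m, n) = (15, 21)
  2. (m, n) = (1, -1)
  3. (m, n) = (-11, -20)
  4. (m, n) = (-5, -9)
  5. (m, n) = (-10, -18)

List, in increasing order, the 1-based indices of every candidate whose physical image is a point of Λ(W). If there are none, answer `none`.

Numerically λ ≈ 1.618034 and λ' = −1/λ ≈ -0.618034.
#1 (15,21): internal coord 15 + (21)·λ' = +2.021286; +2.021286 ∉ [0.2, 1.8) → out
#2 (1,-1): internal coord 1 + (-1)·λ' = +1.618034; +1.618034 ∈ [0.2, 1.8) → IN Λ
#3 (-11,-20): internal coord -11 + (-20)·λ' = +1.360680; +1.360680 ∈ [0.2, 1.8) → IN Λ
#4 (-5,-9): internal coord -5 + (-9)·λ' = +0.562306; +0.562306 ∈ [0.2, 1.8) → IN Λ
#5 (-10,-18): internal coord -10 + (-18)·λ' = +1.124612; +1.124612 ∈ [0.2, 1.8) → IN Λ

2, 3, 4, 5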